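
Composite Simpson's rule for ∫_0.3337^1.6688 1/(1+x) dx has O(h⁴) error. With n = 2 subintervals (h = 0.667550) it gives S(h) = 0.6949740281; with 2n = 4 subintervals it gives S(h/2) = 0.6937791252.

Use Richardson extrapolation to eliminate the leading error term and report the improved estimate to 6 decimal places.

0.693699

Method order is 4; weight 2^4 = 16.
16×0.6937791252 = 11.1004660032; subtract 0.6949740281 → 10.4054919751
10.4054919751 ÷ 15 = 0.6936994650
Correction |R − A(h/2)| = 7.966e-05; gap |A(h/2) − A(h)| = 1.195e-03.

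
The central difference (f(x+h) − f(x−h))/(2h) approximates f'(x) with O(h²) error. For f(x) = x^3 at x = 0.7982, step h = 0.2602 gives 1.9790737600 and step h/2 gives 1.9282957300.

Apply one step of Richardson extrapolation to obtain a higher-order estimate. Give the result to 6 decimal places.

1.911370

r = 2: numerator weight 4, denominator 3.
Numerator 4*A(h/2) − A(h) = 4*1.9282957300 − 1.9790737600 = 5.7341091600
Denominator 4 − 1 = 3.
So the Richardson estimate is 1.9113697200.
Shift from A(h/2): −0.0169260100.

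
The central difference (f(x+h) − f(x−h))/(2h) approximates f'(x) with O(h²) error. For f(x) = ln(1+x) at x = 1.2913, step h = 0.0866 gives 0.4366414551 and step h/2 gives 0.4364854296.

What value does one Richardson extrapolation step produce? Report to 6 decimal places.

0.436433

r = 2: numerator weight 4, denominator 3.
A(h/2) − A(h) = 0.4364854296 − 0.4366414551 = -0.0001560255
Correction (A(h/2) − A(h))/(4 − 1) = (-0.0001560255)/3 = -0.0000520085
R = 0.4364854296 − 0.0000520085 = 0.4364334211
Correction |R − A(h/2)| = 5.201e-05; gap |A(h/2) − A(h)| = 1.560e-04.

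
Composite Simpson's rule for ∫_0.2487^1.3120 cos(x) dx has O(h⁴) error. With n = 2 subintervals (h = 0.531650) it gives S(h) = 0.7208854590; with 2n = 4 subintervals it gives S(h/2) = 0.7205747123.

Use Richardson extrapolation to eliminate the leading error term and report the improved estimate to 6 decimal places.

0.720554

With r = 4 the leading error scales as h^4, so the weight is 2^4 = 16.
Numerator 16·A(h/2) − A(h) = 16·0.7205747123 − 0.7208854590 = 10.8083099378
Denominator 16 − 1 = 15.
So the Richardson estimate is 0.7205539959.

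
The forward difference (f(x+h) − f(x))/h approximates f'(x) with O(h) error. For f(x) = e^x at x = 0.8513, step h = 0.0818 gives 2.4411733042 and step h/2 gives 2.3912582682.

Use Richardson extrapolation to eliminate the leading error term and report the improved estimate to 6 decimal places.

2.341343

The method has order 1: 2^1 = 2.
Numerator 2×A(h/2) − A(h) = 2×2.3912582682 − 2.4411733042 = 2.3413432322
Divide by 2^1 − 1 = 1.
2.3413432322 ÷ 1 = 2.3413432322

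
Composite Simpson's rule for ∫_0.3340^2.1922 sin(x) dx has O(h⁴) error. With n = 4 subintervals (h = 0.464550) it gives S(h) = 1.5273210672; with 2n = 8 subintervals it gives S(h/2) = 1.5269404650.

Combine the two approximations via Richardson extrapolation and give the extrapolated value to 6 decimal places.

With r = 4 the leading error scales as h^4, so the weight is 2^4 = 16.
Top: 16(1.5269404650) − (1.5273210672) = 22.9037263728
(16 × 1.5269404650 − 1.5273210672)/(16 − 1) = 1.5269150915
Correction |R − A(h/2)| = 2.537e-05; gap |A(h/2) − A(h)| = 3.806e-04.

1.526915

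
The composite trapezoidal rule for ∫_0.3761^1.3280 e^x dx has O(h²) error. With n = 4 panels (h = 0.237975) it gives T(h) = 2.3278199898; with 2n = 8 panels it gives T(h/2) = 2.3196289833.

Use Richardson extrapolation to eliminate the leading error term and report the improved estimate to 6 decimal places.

Order 2 gives 2^r = 4 and 2^r − 1 = 3.
Top: 4(2.3196289833) − (2.3278199898) = 6.9506959434
Divide by 2^2 − 1 = 3.
R = 6.9506959434/3 = 2.3168986478
Gap between inputs: 8.191e-03; correction applied: −0.0027303355.

2.316899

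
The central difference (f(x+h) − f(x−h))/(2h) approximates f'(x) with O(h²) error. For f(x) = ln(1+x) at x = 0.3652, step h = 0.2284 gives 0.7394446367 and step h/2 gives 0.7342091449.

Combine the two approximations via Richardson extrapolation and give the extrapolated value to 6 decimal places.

r = 2, so 2^r = 4.
4*0.7342091449 − 0.7394446367 = 2.1973919429
R = 2.1973919429/3 = 0.7324639810

0.732464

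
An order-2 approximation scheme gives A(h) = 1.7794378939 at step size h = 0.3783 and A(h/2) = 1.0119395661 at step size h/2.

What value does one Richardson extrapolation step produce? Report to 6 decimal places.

Leading term ∝ h^2; use weight 4 = 2^2.
Numerator 4*A(h/2) − A(h) = 4*1.0119395661 − 1.7794378939 = 2.2683203705
Extrapolated: 2.2683203705 / 3 = 0.7561067902

0.756107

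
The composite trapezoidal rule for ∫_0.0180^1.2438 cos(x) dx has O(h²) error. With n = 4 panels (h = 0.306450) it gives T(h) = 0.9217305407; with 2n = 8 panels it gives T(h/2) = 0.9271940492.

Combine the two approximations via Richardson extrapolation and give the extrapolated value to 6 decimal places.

With r = 2 the leading error scales as h^2, so the weight is 2^2 = 4.
Weighted: 3.7087761968 − 0.9217305407 = 2.7870456561
2.7870456561 ÷ 3 = 0.9290152187
Correction |R − A(h/2)| = 1.821e-03; gap |A(h/2) − A(h)| = 5.464e-03.

0.929015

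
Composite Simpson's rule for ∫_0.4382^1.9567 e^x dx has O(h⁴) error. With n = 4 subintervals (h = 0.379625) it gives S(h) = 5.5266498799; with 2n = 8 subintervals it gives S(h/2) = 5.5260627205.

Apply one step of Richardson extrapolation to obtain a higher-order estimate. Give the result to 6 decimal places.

5.526024

Leading term ∝ h^4; use weight 16 = 2^4.
16*5.5260627205 = 88.4170035280; 88.4170035280 − 5.5266498799 = 82.8903536481
Divide by 2^4 − 1 = 15.
82.8903536481 ÷ 15 = 5.5260235765
Correction |R − A(h/2)| = 3.914e-05; gap |A(h/2) − A(h)| = 5.872e-04.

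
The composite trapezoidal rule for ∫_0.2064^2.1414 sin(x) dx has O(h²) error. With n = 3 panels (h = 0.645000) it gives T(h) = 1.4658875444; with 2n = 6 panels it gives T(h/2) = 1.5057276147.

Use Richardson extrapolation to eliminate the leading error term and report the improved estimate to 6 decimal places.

1.519008

Order 2 gives 2^r = 4 and 2^r − 1 = 3.
Top: 4(1.5057276147) − (1.4658875444) = 4.5570229144
R = 4.5570229144/3 = 1.5190076381
Shift from A(h/2): +0.0132800234.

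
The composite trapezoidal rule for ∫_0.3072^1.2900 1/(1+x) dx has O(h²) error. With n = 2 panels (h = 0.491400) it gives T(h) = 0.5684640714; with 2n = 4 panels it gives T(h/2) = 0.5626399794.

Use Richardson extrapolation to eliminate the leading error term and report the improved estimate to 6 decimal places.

r = 2, so 2^r = 4.
4×0.5626399794 = 2.2505599176; subtract 0.5684640714 → 1.6820958462
Extrapolated: 1.6820958462 / 3 = 0.5606986154
Shift from A(h/2): −0.0019413640.

0.560699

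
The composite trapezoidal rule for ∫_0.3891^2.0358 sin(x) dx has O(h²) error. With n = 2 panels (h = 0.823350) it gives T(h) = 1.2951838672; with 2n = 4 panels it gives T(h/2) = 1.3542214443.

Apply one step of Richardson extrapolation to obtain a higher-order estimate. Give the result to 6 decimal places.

The method has order 2: 2^2 = 4.
A(h/2) − A(h) = 1.3542214443 − 1.2951838672 = 0.0590375771
Correction (A(h/2) − A(h))/(4 − 1) = 0.0590375771/3 = 0.0196791924
R = 1.3542214443 + 0.0196791924 = 1.3739006367
Gap between inputs: 5.904e-02; correction applied: +0.0196791924.

1.373901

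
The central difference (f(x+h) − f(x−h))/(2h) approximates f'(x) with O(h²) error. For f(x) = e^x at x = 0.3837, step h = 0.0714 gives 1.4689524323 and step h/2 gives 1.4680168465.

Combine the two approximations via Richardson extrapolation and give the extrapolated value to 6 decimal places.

With r = 2 the leading error scales as h^2, so the weight is 2^2 = 4.
4×1.4680168465 = 5.8720673860; 5.8720673860 − 1.4689524323 = 4.4031149537
(4×1.4680168465 − 1.4689524323)/(4 − 1) = 1.4677049846

1.467705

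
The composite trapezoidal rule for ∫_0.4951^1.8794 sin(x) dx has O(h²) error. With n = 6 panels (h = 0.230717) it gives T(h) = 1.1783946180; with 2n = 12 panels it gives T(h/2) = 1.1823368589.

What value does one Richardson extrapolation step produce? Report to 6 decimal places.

Order 2 gives 2^r = 4 and 2^r − 1 = 3.
2^2*A(h/2) = 4.7293474356; minus A(h) gives 3.5509528176.
Extrapolated: 3.5509528176 / 3 = 1.1836509392

1.183651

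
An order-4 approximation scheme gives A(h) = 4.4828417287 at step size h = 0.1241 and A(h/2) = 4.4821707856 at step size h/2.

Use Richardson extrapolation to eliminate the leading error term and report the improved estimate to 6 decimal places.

4.482126

Error is O(h^4); halving h shrinks it by 2^4 = 16.
A(h/2) − A(h) = 4.4821707856 − 4.4828417287 = -0.0006709431
Divide by 2^4 − 1 = 15: (-0.0006709431)/15 = -0.0000447295
R = A(h/2) + (A(h/2) − A(h))/15 = 4.4821707856 − 0.0000447295 = 4.4821260561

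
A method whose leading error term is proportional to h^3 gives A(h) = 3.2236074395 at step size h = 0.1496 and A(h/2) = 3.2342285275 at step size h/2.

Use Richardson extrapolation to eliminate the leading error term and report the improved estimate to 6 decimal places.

3.235746

Method order is 3; weight 2^3 = 8.
Difference of the inputs: 3.2342285275 − 3.2236074395 = 0.0106210880
Correction (A(h/2) − A(h))/(8 − 1) = 0.0106210880/7 = 0.0015172983
R = A(h/2) + (A(h/2) − A(h))/7 = 3.2342285275 + 0.0015172983 = 3.2357458258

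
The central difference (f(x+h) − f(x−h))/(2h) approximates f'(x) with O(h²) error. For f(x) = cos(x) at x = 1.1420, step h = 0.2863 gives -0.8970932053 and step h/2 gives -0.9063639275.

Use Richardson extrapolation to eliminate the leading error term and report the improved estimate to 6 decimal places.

-0.909454

Leading term ∝ h^2; use weight 4 = 2^2.
2^2·A(h/2) = -3.6254557100; minus A(h) gives -2.7283625047.
Divide by 2^2 − 1 = 3.
Result: -0.9094541682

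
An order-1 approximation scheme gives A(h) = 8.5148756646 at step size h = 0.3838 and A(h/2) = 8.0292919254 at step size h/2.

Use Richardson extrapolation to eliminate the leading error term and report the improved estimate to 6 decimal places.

The method has order 1: 2^1 = 2.
2^1·A(h/2) = 16.0585838508; minus A(h) gives 7.5437081862.
Denominator 2 − 1 = 1.
Extrapolated: 7.5437081862 / 1 = 7.5437081862
Correction |R − A(h/2)| = 4.856e-01; gap |A(h/2) − A(h)| = 4.856e-01.

7.543708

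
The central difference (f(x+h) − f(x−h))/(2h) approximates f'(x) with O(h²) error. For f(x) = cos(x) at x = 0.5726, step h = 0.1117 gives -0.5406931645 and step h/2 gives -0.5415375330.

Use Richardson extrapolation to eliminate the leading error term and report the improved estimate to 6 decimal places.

-0.541819

The method has order 2: 2^2 = 4.
Top: 4(-0.5415375330) − (-0.5406931645) = -1.6254569675
Divide by 2^2 − 1 = 3.
R = (-1.6254569675)/3 = -0.5418189892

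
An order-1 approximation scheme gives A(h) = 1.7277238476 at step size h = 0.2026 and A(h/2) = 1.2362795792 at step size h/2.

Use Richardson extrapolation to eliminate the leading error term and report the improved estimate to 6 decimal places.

0.744835

Error is O(h^1); halving h shrinks it by 2^1 = 2.
Weighted: 2.4725591584 − 1.7277238476 = 0.7448353108
R = 0.7448353108/1 = 0.7448353108
Correction |R − A(h/2)| = 4.914e-01; gap |A(h/2) − A(h)| = 4.914e-01.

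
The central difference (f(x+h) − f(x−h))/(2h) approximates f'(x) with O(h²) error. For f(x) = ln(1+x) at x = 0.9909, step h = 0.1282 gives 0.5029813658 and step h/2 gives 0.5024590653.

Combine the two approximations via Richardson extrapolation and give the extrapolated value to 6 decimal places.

0.502285

The method has order 2: 2^2 = 4.
A(h/2) − A(h) = 0.5024590653 − 0.5029813658 = -0.0005223005
Correction (A(h/2) − A(h))/(4 − 1) = (-0.0005223005)/3 = -0.0001741002
R = A(h/2) + (A(h/2) − A(h))/3 = 0.5024590653 − 0.0001741002 = 0.5022849651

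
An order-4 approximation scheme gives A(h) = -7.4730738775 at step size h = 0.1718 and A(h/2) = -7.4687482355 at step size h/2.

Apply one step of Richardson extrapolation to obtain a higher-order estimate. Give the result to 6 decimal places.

Error is O(h^4); halving h shrinks it by 2^4 = 16.
16·(-7.4687482355) = -119.4999717680; subtract (-7.4730738775) → -112.0268978905
Divide by 2^4 − 1 = 15.
Result: -7.4684598594

-7.468460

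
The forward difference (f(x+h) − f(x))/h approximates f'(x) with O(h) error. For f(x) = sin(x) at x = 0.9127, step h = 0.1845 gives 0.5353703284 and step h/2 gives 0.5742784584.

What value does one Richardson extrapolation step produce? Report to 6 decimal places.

r = 1: numerator weight 2, denominator 1.
Weighted: 1.1485569168 − 0.5353703284 = 0.6131865884
R = 0.6131865884/1 = 0.6131865884
Shift from A(h/2): +0.0389081300.

0.613187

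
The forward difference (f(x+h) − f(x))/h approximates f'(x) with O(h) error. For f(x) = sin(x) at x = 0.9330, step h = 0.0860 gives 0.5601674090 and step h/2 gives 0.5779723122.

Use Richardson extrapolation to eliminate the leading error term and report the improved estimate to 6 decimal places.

Method order is 1; weight 2^1 = 2.
2×0.5779723122 − 0.5601674090 = 0.5957772154
Divide by 2^1 − 1 = 1.
Extrapolated: 0.5957772154 / 1 = 0.5957772154

0.595777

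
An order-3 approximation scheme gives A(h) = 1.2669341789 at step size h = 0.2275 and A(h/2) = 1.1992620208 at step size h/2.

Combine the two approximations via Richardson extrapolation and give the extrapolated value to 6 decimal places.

With r = 3 the leading error scales as h^3, so the weight is 2^3 = 8.
8 × 1.1992620208 = 9.5940961664; subtract 1.2669341789 → 8.3271619875
Denominator 8 − 1 = 7.
Result: 1.1895945696
Gap between inputs: 6.767e-02; correction applied: −0.0096674512.

1.189595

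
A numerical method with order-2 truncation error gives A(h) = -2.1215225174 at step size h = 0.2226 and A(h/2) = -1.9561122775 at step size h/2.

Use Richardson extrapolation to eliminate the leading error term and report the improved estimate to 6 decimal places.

r = 2, so 2^r = 4.
4×(-1.9561122775) = -7.8244491100; (-7.8244491100) − (-2.1215225174) = -5.7029265926
(-5.7029265926) ÷ 3 = -1.9009755309

-1.900976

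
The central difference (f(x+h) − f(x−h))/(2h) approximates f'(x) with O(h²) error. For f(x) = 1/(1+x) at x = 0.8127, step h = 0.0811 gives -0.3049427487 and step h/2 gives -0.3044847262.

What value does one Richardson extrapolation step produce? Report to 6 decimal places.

-0.304332

The method has order 2: 2^2 = 4.
Weighted: (-1.2179389048) − (-0.3049427487) = -0.9129961561
Denominator 4 − 1 = 3.
Result: -0.3043320520
Correction |R − A(h/2)| = 1.527e-04; gap |A(h/2) − A(h)| = 4.580e-04.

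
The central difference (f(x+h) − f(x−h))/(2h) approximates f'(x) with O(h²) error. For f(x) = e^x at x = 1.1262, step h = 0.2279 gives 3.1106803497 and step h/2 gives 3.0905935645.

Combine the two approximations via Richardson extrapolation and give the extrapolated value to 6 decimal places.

r = 2: numerator weight 4, denominator 3.
2^2*A(h/2) = 12.3623742580; minus A(h) gives 9.2516939083.
R = 9.2516939083/3 = 3.0838979694

3.083898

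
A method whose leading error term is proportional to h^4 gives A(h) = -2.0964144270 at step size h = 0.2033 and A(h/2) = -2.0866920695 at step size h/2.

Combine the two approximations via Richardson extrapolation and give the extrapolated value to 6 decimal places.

-2.086044

r = 4, so 2^r = 16.
Difference of the inputs: -2.0866920695 − (-2.0964144270) = 0.0097223575
Correction (A(h/2) − A(h))/(16 − 1) = 0.0097223575/15 = 0.0006481572
R = A(h/2) + (A(h/2) − A(h))/15 = -2.0866920695 + 0.0006481572 = -2.0860439123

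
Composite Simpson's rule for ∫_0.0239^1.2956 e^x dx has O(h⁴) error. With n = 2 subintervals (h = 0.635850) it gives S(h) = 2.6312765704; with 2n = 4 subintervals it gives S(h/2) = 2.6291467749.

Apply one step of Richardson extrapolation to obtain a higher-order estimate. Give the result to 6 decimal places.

2.629005

Order 4 gives 2^r = 16 and 2^r − 1 = 15.
16 × 2.6291467749 = 42.0663483984; 42.0663483984 − 2.6312765704 = 39.4350718280
(16 × 2.6291467749 − 2.6312765704)/(16 − 1) = 2.6290047885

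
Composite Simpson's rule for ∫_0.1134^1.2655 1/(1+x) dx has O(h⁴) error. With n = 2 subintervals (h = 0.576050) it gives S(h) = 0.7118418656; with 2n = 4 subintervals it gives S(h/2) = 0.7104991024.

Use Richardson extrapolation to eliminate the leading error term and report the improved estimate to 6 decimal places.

0.710410

r = 4, so 2^r = 16.
Numerator 16 × A(h/2) − A(h) = 16 × 0.7104991024 − 0.7118418656 = 10.6561437728
Extrapolated: 10.6561437728 / 15 = 0.7104095849
Shift from A(h/2): −0.0000895175.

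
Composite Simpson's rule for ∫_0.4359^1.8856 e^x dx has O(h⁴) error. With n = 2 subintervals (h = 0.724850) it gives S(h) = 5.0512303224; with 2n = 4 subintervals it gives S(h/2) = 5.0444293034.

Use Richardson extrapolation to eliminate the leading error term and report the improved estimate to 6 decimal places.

5.043976

The method has order 4: 2^4 = 16.
16·5.0444293034 − 5.0512303224 = 75.6596385320
Denominator 16 − 1 = 15.
75.6596385320 ÷ 15 = 5.0439759021
Gap between inputs: 6.801e-03; correction applied: −0.0004534013.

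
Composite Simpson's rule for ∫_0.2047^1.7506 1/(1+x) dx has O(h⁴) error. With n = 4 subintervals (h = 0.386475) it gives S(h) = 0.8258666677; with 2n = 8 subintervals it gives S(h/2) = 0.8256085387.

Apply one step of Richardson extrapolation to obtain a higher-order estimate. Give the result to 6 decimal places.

0.825591

Leading term ∝ h^4; use weight 16 = 2^4.
16·0.8256085387 = 13.2097366192; 13.2097366192 − 0.8258666677 = 12.3838699515
Denominator 16 − 1 = 15.
12.3838699515 ÷ 15 = 0.8255913301
Gap between inputs: 2.581e-04; correction applied: −0.0000172086.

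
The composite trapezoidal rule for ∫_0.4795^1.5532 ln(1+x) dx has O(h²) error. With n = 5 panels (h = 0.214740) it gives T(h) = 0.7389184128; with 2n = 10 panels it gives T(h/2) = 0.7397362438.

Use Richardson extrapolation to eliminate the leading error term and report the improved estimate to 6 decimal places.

With r = 2 the leading error scales as h^2, so the weight is 2^2 = 4.
Top: 4(0.7397362438) − (0.7389184128) = 2.2200265624
2.2200265624 ÷ 3 = 0.7400088541

0.740009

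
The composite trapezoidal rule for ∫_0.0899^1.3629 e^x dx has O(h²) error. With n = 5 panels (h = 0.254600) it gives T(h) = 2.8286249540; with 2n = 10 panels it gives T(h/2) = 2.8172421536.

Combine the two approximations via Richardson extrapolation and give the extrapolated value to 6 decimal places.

r = 2: numerator weight 4, denominator 3.
4·2.8172421536 = 11.2689686144; subtract 2.8286249540 → 8.4403436604
Denominator 4 − 1 = 3.
(4·2.8172421536 − 2.8286249540)/(4 − 1) = 2.8134478868

2.813448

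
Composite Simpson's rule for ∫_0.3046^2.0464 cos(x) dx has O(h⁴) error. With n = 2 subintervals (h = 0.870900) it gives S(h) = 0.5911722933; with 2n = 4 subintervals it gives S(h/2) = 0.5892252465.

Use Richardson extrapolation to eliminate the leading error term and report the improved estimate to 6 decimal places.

0.589095

Leading term ∝ h^4; use weight 16 = 2^4.
A(h/2) − A(h) = 0.5892252465 − 0.5911722933 = -0.0019470468
Correction (A(h/2) − A(h))/(16 − 1) = (-0.0019470468)/15 = -0.0001298031
R = 0.5892252465 − 0.0001298031 = 0.5890954434
Shift from A(h/2): −0.0001298031.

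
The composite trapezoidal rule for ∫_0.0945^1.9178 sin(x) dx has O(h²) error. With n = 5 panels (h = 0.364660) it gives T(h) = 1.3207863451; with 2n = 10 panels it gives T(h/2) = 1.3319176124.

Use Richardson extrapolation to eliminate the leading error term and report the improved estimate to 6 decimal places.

r = 2: numerator weight 4, denominator 3.
A(h/2) − A(h) = 1.3319176124 − 1.3207863451 = 0.0111312673
Correction (A(h/2) − A(h))/(4 − 1) = 0.0111312673/3 = 0.0037104224
R = A(h/2) + (A(h/2) − A(h))/3 = 1.3319176124 + 0.0037104224 = 1.3356280348
Gap between inputs: 1.113e-02; correction applied: +0.0037104224.

1.335628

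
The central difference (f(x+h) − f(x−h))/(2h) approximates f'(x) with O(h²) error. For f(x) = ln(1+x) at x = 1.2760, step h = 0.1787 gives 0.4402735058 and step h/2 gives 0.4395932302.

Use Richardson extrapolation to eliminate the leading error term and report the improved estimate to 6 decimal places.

0.439366

Error is O(h^2); halving h shrinks it by 2^2 = 4.
4*0.4395932302 = 1.7583729208; subtract 0.4402735058 → 1.3180994150
Divide by 2^2 − 1 = 3.
Extrapolated: 1.3180994150 / 3 = 0.4393664717
Shift from A(h/2): −0.0002267585.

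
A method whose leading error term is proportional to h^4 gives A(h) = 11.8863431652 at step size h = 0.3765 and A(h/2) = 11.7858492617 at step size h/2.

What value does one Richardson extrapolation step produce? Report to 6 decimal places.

11.779150

r = 4: numerator weight 16, denominator 15.
16·11.7858492617 = 188.5735881872; 188.5735881872 − 11.8863431652 = 176.6872450220
(16·11.7858492617 − 11.8863431652)/(16 − 1) = 11.7791496681
Correction |R − A(h/2)| = 6.700e-03; gap |A(h/2) − A(h)| = 1.005e-01.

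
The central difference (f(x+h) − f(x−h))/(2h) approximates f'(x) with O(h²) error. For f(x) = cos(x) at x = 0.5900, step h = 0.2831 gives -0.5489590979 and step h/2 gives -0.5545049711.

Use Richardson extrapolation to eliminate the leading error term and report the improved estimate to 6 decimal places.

-0.556354

Order 2 gives 2^r = 4 and 2^r − 1 = 3.
Top: 4(-0.5545049711) − (-0.5489590979) = -1.6690607865
Divide by 2^2 − 1 = 3.
Result: -0.5563535955
Shift from A(h/2): −0.0018486244.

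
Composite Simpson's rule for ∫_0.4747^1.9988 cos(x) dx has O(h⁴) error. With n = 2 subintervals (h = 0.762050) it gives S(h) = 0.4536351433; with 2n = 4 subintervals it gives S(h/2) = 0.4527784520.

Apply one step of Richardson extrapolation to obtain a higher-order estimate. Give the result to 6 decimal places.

The method has order 4: 2^4 = 16.
Difference of the inputs: 0.4527784520 − 0.4536351433 = -0.0008566913
Divide by 2^4 − 1 = 15: (-0.0008566913)/15 = -0.0000571128
R = A(h/2) + (A(h/2) − A(h))/15 = 0.4527784520 − 0.0000571128 = 0.4527213392

0.452721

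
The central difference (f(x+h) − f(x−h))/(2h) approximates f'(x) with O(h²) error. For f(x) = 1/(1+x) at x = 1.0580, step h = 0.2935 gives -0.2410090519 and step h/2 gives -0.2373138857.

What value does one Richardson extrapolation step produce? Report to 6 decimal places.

Leading term ∝ h^2; use weight 4 = 2^2.
Top: 4(-0.2373138857) − (-0.2410090519) = -0.7082464909
(4*(-0.2373138857) − (-0.2410090519))/(4 − 1) = -0.2360821636
Gap between inputs: 3.695e-03; correction applied: +0.0012317221.

-0.236082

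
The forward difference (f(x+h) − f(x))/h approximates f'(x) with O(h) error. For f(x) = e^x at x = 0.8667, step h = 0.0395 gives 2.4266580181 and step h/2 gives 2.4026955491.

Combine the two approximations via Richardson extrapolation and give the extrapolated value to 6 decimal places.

2.378733

Error is O(h^1); halving h shrinks it by 2^1 = 2.
Top: 2(2.4026955491) − (2.4266580181) = 2.3787330801
2.3787330801 ÷ 1 = 2.3787330801
Gap between inputs: 2.396e-02; correction applied: −0.0239624690.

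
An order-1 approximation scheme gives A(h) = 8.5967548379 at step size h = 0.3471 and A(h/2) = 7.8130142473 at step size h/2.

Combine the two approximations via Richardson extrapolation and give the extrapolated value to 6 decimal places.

7.029274

r = 1, so 2^r = 2.
Numerator 2 × A(h/2) − A(h) = 2 × 7.8130142473 − 8.5967548379 = 7.0292736567
Extrapolated: 7.0292736567 / 1 = 7.0292736567
Correction |R − A(h/2)| = 7.837e-01; gap |A(h/2) − A(h)| = 7.837e-01.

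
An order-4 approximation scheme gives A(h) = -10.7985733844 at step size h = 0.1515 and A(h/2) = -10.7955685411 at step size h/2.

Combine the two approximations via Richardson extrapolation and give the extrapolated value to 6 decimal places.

-10.795368

Leading term ∝ h^4; use weight 16 = 2^4.
Top: 16(-10.7955685411) − (-10.7985733844) = -161.9305232732
(16 × (-10.7955685411) − (-10.7985733844))/(16 − 1) = -10.7953682182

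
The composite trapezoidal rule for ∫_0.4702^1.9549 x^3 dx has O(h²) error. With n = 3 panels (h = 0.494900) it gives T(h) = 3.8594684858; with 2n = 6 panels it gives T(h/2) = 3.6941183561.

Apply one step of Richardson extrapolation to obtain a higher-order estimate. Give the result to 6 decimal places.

3.639002

The method has order 2: 2^2 = 4.
Numerator 4·A(h/2) − A(h) = 4·3.6941183561 − 3.8594684858 = 10.9170049386
Denominator 4 − 1 = 3.
So the Richardson estimate is 3.6390016462.
Shift from A(h/2): −0.0551167099.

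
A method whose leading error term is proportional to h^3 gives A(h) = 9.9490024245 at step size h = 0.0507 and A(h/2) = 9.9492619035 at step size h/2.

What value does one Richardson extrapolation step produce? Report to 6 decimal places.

r = 3: numerator weight 8, denominator 7.
2^3*A(h/2) = 79.5940952280; minus A(h) gives 69.6450928035.
Denominator 8 − 1 = 7.
Extrapolated: 69.6450928035 / 7 = 9.9492989719
Correction |R − A(h/2)| = 3.707e-05; gap |A(h/2) − A(h)| = 2.595e-04.

9.949299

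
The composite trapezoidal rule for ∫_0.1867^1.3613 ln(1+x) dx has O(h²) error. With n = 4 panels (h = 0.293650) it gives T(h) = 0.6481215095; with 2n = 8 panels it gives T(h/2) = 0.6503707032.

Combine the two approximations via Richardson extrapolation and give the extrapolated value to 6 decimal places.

Error is O(h^2); halving h shrinks it by 2^2 = 4.
Weighted: 2.6014828128 − 0.6481215095 = 1.9533613033
(4*0.6503707032 − 0.6481215095)/(4 − 1) = 0.6511204344
Correction |R − A(h/2)| = 7.497e-04; gap |A(h/2) − A(h)| = 2.249e-03.

0.651120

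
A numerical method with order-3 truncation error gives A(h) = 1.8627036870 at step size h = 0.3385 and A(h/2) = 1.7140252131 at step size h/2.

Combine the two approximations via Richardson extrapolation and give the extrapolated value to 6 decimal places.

1.692785

r = 3, so 2^r = 8.
8 × 1.7140252131 = 13.7122017048; subtract 1.8627036870 → 11.8494980178
R = 11.8494980178/7 = 1.6927854311
Shift from A(h/2): −0.0212397820.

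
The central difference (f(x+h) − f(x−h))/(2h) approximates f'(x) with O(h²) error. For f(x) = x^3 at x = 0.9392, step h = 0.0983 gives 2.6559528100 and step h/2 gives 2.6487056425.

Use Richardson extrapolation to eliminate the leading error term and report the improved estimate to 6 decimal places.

r = 2, so 2^r = 4.
Top: 4(2.6487056425) − (2.6559528100) = 7.9388697600
(4·2.6487056425 − 2.6559528100)/(4 − 1) = 2.6462899200
Shift from A(h/2): −0.0024157225.

2.646290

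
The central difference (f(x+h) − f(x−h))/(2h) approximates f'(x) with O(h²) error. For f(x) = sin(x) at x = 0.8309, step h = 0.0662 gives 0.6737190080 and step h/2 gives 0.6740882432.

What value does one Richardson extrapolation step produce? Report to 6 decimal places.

0.674211

Method order is 2; weight 2^2 = 4.
4*0.6740882432 = 2.6963529728; 2.6963529728 − 0.6737190080 = 2.0226339648
Denominator 4 − 1 = 3.
So the Richardson estimate is 0.6742113216.
Gap between inputs: 3.692e-04; correction applied: +0.0001230784.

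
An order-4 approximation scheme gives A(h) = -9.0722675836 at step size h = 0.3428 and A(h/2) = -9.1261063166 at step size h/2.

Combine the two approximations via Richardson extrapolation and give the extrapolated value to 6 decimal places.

-9.129696

r = 4: numerator weight 16, denominator 15.
16 × (-9.1261063166) − (-9.0722675836) = -136.9454334820
Divide by 2^4 − 1 = 15.
So the Richardson estimate is -9.1296955655.
Correction |R − A(h/2)| = 3.589e-03; gap |A(h/2) − A(h)| = 5.384e-02.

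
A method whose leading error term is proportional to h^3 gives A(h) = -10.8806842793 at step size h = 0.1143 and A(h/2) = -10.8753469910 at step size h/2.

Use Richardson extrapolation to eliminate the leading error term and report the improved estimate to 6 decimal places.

Leading term ∝ h^3; use weight 8 = 2^3.
8·(-10.8753469910) − (-10.8806842793) = -76.1220916487
(8·(-10.8753469910) − (-10.8806842793))/(8 − 1) = -10.8745845212

-10.874585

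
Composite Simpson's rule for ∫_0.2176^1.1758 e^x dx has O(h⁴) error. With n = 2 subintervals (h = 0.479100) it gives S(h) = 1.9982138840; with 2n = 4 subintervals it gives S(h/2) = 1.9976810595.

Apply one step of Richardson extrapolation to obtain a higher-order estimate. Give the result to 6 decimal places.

1.997646

Leading term ∝ h^4; use weight 16 = 2^4.
16*1.9976810595 = 31.9628969520; 31.9628969520 − 1.9982138840 = 29.9646830680
Denominator 16 − 1 = 15.
(16*1.9976810595 − 1.9982138840)/(16 − 1) = 1.9976455379
Shift from A(h/2): −0.0000355216.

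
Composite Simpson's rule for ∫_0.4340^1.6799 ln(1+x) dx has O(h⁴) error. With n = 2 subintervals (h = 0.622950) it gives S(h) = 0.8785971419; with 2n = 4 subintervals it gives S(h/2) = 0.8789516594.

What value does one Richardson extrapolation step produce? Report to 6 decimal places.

0.878975

The method has order 4: 2^4 = 16.
16*0.8789516594 = 14.0632265504; 14.0632265504 − 0.8785971419 = 13.1846294085
Denominator 16 − 1 = 15.
R = 13.1846294085/15 = 0.8789752939
Correction |R − A(h/2)| = 2.363e-05; gap |A(h/2) − A(h)| = 3.545e-04.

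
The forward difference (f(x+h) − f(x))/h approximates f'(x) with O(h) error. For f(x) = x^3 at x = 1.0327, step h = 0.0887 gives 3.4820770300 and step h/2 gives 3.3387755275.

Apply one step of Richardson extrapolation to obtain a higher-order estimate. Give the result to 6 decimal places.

Leading term ∝ h^1; use weight 2 = 2^1.
A(h/2) − A(h) = 3.3387755275 − 3.4820770300 = -0.1433015025
Correction (A(h/2) − A(h))/(2 − 1) = (-0.1433015025)/1 = -0.1433015025
R = 3.3387755275 − 0.1433015025 = 3.1954740250

3.195474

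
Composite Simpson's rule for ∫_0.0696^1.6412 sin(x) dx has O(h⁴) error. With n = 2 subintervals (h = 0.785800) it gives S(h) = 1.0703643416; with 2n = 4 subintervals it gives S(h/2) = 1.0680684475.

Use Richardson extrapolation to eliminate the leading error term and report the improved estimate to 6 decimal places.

1.067915

r = 4, so 2^r = 16.
A(h/2) − A(h) = 1.0680684475 − 1.0703643416 = -0.0022958941
Correction (A(h/2) − A(h))/(16 − 1) = (-0.0022958941)/15 = -0.0001530596
R = A(h/2) + (A(h/2) − A(h))/15 = 1.0680684475 − 0.0001530596 = 1.0679153879
Correction |R − A(h/2)| = 1.531e-04; gap |A(h/2) − A(h)| = 2.296e-03.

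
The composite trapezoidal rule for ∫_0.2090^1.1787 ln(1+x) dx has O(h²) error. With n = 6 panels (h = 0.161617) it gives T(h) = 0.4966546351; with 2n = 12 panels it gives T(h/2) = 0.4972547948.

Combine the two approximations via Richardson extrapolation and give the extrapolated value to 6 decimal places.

r = 2, so 2^r = 4.
Numerator 4 × A(h/2) − A(h) = 4 × 0.4972547948 − 0.4966546351 = 1.4923645441
Divide by 2^2 − 1 = 3.
Result: 0.4974548480
Gap between inputs: 6.002e-04; correction applied: +0.0002000532.

0.497455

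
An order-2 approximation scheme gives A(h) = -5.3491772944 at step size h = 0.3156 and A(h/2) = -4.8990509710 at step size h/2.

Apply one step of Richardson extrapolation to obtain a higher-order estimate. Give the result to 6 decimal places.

-4.749009

Error is O(h^2); halving h shrinks it by 2^2 = 4.
Numerator 4·A(h/2) − A(h) = 4·(-4.8990509710) − (-5.3491772944) = -14.2470265896
Extrapolated: (-14.2470265896) / 3 = -4.7490088632
Gap between inputs: 4.501e-01; correction applied: +0.1500421078.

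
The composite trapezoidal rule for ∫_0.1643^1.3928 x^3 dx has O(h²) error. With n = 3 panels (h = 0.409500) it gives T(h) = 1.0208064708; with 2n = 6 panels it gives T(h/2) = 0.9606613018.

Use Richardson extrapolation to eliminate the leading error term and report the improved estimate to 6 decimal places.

Method order is 2; weight 2^2 = 4.
Weighted: 3.8426452072 − 1.0208064708 = 2.8218387364
Denominator 4 − 1 = 3.
So the Richardson estimate is 0.9406129121.

0.940613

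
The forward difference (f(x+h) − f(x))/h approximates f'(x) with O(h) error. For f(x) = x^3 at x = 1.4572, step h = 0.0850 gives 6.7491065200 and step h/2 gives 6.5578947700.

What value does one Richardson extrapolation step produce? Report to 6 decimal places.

r = 1, so 2^r = 2.
Weighted: 13.1157895400 − 6.7491065200 = 6.3666830200
Extrapolated: 6.3666830200 / 1 = 6.3666830200
Shift from A(h/2): −0.1912117500.

6.366683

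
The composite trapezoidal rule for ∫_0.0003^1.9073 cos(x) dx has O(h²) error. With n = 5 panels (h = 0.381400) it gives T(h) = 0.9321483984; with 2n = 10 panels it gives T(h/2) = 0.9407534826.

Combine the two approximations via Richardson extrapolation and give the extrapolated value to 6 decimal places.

0.943622

Order 2 gives 2^r = 4 and 2^r − 1 = 3.
2^2·A(h/2) = 3.7630139304; minus A(h) gives 2.8308655320.
Divide by 2^2 − 1 = 3.
(4·0.9407534826 − 0.9321483984)/(4 − 1) = 0.9436218440
Shift from A(h/2): +0.0028683614.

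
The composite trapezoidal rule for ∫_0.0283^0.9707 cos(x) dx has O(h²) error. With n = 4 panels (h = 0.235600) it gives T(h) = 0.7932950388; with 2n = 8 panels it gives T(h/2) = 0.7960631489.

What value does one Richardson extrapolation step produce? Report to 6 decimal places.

Order 2 gives 2^r = 4 and 2^r − 1 = 3.
4×0.7960631489 = 3.1842525956; 3.1842525956 − 0.7932950388 = 2.3909575568
Extrapolated: 2.3909575568 / 3 = 0.7969858523
Correction |R − A(h/2)| = 9.227e-04; gap |A(h/2) − A(h)| = 2.768e-03.

0.796986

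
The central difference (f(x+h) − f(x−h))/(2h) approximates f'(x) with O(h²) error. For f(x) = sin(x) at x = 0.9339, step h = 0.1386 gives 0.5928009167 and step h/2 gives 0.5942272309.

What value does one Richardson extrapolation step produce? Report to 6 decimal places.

Leading term ∝ h^2; use weight 4 = 2^2.
2^2*A(h/2) = 2.3769089236; minus A(h) gives 1.7841080069.
Extrapolated: 1.7841080069 / 3 = 0.5947026690

0.594703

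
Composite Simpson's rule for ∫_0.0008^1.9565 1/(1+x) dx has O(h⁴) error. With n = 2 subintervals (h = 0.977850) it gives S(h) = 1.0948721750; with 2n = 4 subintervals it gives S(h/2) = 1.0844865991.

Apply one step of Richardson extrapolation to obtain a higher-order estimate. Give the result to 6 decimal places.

With r = 4 the leading error scales as h^4, so the weight is 2^4 = 16.
16×1.0844865991 − 1.0948721750 = 16.2569134106
(16×1.0844865991 − 1.0948721750)/(16 − 1) = 1.0837942274
Correction |R − A(h/2)| = 6.924e-04; gap |A(h/2) − A(h)| = 1.039e-02.

1.083794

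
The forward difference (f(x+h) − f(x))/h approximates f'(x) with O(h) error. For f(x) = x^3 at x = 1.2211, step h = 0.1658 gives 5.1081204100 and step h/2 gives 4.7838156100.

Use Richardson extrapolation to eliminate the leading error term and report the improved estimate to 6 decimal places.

Method order is 1; weight 2^1 = 2.
A(h/2) − A(h) = 4.7838156100 − 5.1081204100 = -0.3243048000
Divide by 2^1 − 1 = 1: (-0.3243048000)/1 = -0.3243048000
R = A(h/2) + (A(h/2) − A(h))/1 = 4.7838156100 − 0.3243048000 = 4.4595108100

4.459511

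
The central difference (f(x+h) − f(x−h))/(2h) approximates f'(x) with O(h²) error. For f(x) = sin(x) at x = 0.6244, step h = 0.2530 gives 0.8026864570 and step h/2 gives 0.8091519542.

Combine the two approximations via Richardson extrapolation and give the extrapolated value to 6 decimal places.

0.811307

Method order is 2; weight 2^2 = 4.
Difference of the inputs: 0.8091519542 − 0.8026864570 = 0.0064654972
Correction (A(h/2) − A(h))/(4 − 1) = 0.0064654972/3 = 0.0021551657
R = 0.8091519542 + 0.0021551657 = 0.8113071199
Gap between inputs: 6.465e-03; correction applied: +0.0021551657.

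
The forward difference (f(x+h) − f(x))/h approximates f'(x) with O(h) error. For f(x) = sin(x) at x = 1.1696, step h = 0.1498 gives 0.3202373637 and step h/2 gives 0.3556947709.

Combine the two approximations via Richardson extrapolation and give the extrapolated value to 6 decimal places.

0.391152

With r = 1 the leading error scales as h^1, so the weight is 2^1 = 2.
Top: 2(0.3556947709) − (0.3202373637) = 0.3911521781
Divide by 2^1 − 1 = 1.
R = 0.3911521781/1 = 0.3911521781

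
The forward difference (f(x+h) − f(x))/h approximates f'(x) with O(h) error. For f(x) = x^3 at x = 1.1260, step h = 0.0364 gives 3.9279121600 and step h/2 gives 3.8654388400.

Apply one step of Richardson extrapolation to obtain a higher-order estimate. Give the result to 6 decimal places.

3.802966

Error is O(h^1); halving h shrinks it by 2^1 = 2.
Difference of the inputs: 3.8654388400 − 3.9279121600 = -0.0624733200
Correction (A(h/2) − A(h))/(2 − 1) = (-0.0624733200)/1 = -0.0624733200
R = A(h/2) + (A(h/2) − A(h))/1 = 3.8654388400 − 0.0624733200 = 3.8029655200
Gap between inputs: 6.247e-02; correction applied: −0.0624733200.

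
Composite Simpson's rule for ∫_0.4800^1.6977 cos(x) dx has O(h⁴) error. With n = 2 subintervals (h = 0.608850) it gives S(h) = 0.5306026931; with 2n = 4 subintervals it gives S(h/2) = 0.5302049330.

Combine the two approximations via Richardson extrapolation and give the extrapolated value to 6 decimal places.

0.530178

Error is O(h^4); halving h shrinks it by 2^4 = 16.
16·0.5302049330 = 8.4832789280; 8.4832789280 − 0.5306026931 = 7.9526762349
7.9526762349 ÷ 15 = 0.5301784157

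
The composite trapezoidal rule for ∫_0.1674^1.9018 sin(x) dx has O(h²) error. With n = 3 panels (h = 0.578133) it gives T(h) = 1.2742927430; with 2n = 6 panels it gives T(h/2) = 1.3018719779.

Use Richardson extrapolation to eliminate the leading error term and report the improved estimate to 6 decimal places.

1.311065

Leading term ∝ h^2; use weight 4 = 2^2.
A(h/2) − A(h) = 1.3018719779 − 1.2742927430 = 0.0275792349
Divide by 2^2 − 1 = 3: 0.0275792349/3 = 0.0091930783
R = A(h/2) + (A(h/2) − A(h))/3 = 1.3018719779 + 0.0091930783 = 1.3110650562
Gap between inputs: 2.758e-02; correction applied: +0.0091930783.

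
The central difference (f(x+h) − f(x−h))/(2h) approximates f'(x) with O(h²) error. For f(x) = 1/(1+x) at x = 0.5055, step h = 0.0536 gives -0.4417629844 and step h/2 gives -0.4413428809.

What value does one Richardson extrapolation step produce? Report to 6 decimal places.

-0.441203

r = 2: numerator weight 4, denominator 3.
Top: 4(-0.4413428809) − (-0.4417629844) = -1.3236085392
Denominator 4 − 1 = 3.
(-1.3236085392) ÷ 3 = -0.4412028464
Shift from A(h/2): +0.0001400345.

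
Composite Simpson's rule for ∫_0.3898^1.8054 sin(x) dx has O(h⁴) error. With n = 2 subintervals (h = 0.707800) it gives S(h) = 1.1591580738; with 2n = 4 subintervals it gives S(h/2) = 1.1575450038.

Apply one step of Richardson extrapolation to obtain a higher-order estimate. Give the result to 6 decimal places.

r = 4: numerator weight 16, denominator 15.
Weighted: 18.5207200608 − 1.1591580738 = 17.3615619870
Divide by 2^4 − 1 = 15.
Result: 1.1574374658
Shift from A(h/2): −0.0001075380.

1.157437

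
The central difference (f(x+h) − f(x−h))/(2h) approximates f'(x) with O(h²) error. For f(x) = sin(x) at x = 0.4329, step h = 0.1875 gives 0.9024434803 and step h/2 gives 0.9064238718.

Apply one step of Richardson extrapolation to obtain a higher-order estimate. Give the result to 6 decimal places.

With r = 2 the leading error scales as h^2, so the weight is 2^2 = 4.
Weighted: 3.6256954872 − 0.9024434803 = 2.7232520069
Denominator 4 − 1 = 3.
(4×0.9064238718 − 0.9024434803)/(4 − 1) = 0.9077506690
Shift from A(h/2): +0.0013267972.

0.907751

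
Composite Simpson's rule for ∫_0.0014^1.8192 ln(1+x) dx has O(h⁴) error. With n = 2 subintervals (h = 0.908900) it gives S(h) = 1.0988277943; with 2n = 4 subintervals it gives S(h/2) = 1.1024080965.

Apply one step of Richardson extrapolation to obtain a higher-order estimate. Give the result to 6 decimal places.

1.102647

Error is O(h^4); halving h shrinks it by 2^4 = 16.
16*1.1024080965 = 17.6385295440; subtract 1.0988277943 → 16.5397017497
Divide by 2^4 − 1 = 15.
(16*1.1024080965 − 1.0988277943)/(16 − 1) = 1.1026467833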